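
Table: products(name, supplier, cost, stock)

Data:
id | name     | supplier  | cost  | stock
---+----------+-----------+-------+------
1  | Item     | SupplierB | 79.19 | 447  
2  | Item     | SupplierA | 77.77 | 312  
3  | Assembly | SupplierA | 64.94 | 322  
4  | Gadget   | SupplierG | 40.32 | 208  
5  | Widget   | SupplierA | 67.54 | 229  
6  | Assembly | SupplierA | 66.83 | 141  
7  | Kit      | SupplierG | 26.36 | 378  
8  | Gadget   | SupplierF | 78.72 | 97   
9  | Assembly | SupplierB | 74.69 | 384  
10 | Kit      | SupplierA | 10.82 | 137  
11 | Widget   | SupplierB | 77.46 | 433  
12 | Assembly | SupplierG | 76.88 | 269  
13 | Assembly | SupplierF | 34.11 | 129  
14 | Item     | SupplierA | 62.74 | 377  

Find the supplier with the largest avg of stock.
SELECT supplier, AVG(stock) as val
FROM products
GROUP BY supplier
ORDER BY val DESC
LIMIT 1

Result: SupplierB with avg(stock) = 421.33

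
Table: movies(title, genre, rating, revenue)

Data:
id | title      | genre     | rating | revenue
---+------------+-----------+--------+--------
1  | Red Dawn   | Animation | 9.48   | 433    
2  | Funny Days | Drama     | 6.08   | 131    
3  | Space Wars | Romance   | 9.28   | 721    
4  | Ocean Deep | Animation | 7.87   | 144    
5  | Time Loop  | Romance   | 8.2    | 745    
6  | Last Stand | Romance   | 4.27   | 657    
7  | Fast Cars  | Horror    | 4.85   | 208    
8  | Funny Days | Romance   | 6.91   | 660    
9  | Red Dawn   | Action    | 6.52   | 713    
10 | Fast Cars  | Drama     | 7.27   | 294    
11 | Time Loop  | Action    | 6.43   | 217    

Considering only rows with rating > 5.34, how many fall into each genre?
SELECT genre, COUNT(*)
FROM movies
WHERE rating > 5.34
GROUP BY genre

Note: WHERE filters rows before grouping.

Result:
  Action: 2
  Animation: 2
  Drama: 2
  Romance: 3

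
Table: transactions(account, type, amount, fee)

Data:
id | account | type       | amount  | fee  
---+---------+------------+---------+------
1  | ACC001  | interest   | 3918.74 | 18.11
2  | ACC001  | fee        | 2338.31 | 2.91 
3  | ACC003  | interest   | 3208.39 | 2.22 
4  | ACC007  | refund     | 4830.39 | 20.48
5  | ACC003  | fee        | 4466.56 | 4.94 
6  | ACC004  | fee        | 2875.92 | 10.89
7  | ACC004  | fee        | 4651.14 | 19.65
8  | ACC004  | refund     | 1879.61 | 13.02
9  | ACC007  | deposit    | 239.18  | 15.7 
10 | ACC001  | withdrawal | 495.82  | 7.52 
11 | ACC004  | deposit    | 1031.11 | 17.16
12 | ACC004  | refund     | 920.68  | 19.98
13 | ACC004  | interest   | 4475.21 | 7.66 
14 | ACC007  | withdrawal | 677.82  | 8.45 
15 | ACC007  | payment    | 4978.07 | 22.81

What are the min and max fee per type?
SELECT type, MIN(fee), MAX(fee)
FROM transactions
GROUP BY type

Result:
  deposit: min=15.70, max=17.16
  fee: min=2.91, max=19.65
  interest: min=2.22, max=18.11
  payment: min=22.81, max=22.81
  refund: min=13.02, max=20.48
  withdrawal: min=7.52, max=8.45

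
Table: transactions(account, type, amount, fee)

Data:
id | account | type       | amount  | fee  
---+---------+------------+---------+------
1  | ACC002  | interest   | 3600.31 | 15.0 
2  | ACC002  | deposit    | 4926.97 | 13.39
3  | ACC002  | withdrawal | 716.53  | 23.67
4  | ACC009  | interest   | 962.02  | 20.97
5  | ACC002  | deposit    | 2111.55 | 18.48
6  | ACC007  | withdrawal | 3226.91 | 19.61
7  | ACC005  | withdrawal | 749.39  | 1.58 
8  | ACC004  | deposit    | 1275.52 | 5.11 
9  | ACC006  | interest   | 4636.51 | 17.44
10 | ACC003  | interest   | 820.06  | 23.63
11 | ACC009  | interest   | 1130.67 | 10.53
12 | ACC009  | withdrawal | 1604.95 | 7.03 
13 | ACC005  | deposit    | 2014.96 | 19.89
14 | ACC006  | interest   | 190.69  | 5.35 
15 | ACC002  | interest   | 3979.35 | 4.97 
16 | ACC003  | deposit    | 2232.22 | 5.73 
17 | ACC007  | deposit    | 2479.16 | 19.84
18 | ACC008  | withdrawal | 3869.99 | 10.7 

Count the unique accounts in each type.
SELECT type, COUNT(DISTINCT account)
FROM transactions
GROUP BY type

Result:
  deposit: 5 distinct
  interest: 4 distinct
  withdrawal: 5 distinct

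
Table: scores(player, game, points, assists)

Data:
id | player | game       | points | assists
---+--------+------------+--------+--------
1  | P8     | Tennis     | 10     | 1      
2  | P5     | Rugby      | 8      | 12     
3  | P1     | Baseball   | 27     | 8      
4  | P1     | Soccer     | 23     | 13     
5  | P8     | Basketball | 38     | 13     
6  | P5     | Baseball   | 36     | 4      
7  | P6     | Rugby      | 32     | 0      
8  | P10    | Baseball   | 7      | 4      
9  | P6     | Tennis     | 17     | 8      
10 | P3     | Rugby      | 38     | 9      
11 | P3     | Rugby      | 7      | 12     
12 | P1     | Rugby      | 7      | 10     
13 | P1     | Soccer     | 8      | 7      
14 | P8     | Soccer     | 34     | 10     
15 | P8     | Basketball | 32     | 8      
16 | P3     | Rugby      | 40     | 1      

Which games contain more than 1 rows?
SELECT game, COUNT(*) as cnt
FROM scores
GROUP BY game
HAVING COUNT(*) > 1

Result:
  Baseball: 3
  Basketball: 2
  Rugby: 6
  Soccer: 3
  Tennis: 2

Note: HAVING filters groups after aggregation, WHERE filters rows before.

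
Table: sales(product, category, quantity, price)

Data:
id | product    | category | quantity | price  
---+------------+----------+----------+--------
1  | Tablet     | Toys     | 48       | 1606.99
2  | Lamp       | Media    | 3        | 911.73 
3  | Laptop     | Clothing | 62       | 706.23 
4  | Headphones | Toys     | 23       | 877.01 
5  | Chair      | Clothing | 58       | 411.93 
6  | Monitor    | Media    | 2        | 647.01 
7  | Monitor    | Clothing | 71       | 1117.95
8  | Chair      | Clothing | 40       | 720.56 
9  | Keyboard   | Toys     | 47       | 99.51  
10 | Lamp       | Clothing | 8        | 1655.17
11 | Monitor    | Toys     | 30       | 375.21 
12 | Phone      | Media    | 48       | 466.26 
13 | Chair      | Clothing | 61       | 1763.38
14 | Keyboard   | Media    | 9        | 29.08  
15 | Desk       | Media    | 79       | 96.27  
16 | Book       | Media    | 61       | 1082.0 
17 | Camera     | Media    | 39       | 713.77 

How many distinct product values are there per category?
SELECT category, COUNT(DISTINCT product)
FROM sales
GROUP BY category

Result:
  Clothing: 4 distinct
  Media: 7 distinct
  Toys: 4 distinct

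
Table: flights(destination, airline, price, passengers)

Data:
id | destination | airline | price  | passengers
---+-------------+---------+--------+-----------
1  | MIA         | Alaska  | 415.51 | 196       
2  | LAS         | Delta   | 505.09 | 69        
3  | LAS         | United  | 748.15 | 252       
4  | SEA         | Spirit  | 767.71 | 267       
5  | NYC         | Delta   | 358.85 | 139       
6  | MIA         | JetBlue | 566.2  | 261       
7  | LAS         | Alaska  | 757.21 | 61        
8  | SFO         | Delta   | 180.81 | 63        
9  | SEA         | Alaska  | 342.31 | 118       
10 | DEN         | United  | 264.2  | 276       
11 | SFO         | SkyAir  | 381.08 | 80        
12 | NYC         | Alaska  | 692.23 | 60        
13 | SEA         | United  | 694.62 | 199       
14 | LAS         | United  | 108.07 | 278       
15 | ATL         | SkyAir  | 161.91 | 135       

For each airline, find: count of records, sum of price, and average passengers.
SELECT airline,
       COUNT(*) as cnt,
       SUM(price) as total_price,
       AVG(passengers) as avg_passengers
FROM flights
GROUP BY airline

Result:
  Alaska: 4 records, 2207.26 total price, 108.75 avg passengers
  Delta: 3 records, 1044.75 total price, 90.33 avg passengers
  JetBlue: 1 records, 566.20 total price, 261.00 avg passengers
  SkyAir: 2 records, 542.99 total price, 107.50 avg passengers
  Spirit: 1 records, 767.71 total price, 267.00 avg passengers
  United: 4 records, 1815.04 total price, 251.25 avg passengers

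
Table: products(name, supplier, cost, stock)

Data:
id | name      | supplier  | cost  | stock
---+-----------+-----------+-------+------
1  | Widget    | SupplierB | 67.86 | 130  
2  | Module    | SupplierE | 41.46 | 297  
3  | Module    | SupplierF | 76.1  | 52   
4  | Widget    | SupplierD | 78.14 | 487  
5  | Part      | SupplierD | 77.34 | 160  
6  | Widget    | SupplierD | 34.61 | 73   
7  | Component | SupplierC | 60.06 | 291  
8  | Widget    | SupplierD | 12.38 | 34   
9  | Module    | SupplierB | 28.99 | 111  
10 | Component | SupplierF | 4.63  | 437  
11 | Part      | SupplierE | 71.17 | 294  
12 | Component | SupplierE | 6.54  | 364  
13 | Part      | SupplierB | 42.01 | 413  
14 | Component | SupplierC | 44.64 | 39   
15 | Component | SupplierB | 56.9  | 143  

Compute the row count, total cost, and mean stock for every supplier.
SELECT supplier,
       COUNT(*) as cnt,
       SUM(cost) as total_cost,
       AVG(stock) as avg_stock
FROM products
GROUP BY supplier

Result:
  SupplierB: 4 records, 195.76 total cost, 199.25 avg stock
  SupplierC: 2 records, 104.70 total cost, 165.00 avg stock
  SupplierD: 4 records, 202.47 total cost, 188.50 avg stock
  SupplierE: 3 records, 119.17 total cost, 318.33 avg stock
  SupplierF: 2 records, 80.73 total cost, 244.50 avg stock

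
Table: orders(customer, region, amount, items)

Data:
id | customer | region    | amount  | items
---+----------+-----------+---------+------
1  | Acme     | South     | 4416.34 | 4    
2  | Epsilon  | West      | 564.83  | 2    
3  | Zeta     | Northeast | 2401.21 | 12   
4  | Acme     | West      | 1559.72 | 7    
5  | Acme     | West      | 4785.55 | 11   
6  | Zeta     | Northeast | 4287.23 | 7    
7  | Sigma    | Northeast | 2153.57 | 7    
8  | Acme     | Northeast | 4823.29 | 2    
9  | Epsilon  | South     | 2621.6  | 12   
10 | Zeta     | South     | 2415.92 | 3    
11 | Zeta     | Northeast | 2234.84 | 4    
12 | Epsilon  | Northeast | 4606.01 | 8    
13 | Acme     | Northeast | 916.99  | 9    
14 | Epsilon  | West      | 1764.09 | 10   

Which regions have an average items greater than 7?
SELECT region, AVG(items)
FROM orders
GROUP BY region
HAVING AVG(items) > 7

Result:
  West: avg=7.50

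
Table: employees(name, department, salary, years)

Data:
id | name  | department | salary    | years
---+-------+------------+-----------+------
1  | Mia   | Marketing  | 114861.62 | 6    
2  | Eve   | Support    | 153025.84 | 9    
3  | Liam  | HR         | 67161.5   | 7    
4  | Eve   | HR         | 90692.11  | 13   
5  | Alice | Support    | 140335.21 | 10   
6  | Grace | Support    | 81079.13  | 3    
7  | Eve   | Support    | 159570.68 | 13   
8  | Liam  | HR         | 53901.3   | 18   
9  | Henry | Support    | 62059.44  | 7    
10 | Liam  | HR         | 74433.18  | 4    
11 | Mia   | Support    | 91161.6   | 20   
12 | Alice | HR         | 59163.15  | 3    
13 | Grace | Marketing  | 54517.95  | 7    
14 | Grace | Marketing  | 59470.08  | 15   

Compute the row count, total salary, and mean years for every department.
SELECT department,
       COUNT(*) as cnt,
       SUM(salary) as total_salary,
       AVG(years) as avg_years
FROM employees
GROUP BY department

Result:
  HR: 5 records, 345351.24 total salary, 9.00 avg years
  Marketing: 3 records, 228849.65 total salary, 9.33 avg years
  Support: 6 records, 687231.90 total salary, 10.33 avg years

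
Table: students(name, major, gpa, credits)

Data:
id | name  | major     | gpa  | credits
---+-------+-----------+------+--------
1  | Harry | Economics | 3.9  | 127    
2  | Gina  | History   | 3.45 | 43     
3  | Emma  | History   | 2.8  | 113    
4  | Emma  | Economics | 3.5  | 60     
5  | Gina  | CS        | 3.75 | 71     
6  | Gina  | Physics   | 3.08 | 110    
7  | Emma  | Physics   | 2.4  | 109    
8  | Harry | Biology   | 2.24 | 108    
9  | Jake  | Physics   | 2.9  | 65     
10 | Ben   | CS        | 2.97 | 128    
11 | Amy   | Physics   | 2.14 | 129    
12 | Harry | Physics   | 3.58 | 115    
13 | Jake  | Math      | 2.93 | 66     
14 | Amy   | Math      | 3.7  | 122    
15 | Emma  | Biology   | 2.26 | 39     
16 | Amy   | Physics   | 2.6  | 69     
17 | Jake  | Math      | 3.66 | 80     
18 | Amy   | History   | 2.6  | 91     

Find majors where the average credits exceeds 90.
SELECT major, AVG(credits)
FROM students
GROUP BY major
HAVING AVG(credits) > 90

Result:
  CS: avg=99.50
  Economics: avg=93.50
  Physics: avg=99.50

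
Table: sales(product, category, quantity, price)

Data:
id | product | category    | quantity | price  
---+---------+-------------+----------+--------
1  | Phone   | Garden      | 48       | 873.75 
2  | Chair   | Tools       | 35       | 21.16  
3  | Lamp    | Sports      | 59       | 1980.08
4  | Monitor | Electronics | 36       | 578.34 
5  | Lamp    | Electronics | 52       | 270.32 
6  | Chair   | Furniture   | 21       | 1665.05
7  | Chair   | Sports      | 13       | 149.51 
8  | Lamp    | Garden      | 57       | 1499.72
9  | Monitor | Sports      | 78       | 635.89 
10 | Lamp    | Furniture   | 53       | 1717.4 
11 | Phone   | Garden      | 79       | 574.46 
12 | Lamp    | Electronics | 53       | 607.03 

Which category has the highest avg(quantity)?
SELECT category, AVG(quantity) as val
FROM sales
GROUP BY category
ORDER BY val DESC
LIMIT 1

Result: Garden with avg(quantity) = 61.33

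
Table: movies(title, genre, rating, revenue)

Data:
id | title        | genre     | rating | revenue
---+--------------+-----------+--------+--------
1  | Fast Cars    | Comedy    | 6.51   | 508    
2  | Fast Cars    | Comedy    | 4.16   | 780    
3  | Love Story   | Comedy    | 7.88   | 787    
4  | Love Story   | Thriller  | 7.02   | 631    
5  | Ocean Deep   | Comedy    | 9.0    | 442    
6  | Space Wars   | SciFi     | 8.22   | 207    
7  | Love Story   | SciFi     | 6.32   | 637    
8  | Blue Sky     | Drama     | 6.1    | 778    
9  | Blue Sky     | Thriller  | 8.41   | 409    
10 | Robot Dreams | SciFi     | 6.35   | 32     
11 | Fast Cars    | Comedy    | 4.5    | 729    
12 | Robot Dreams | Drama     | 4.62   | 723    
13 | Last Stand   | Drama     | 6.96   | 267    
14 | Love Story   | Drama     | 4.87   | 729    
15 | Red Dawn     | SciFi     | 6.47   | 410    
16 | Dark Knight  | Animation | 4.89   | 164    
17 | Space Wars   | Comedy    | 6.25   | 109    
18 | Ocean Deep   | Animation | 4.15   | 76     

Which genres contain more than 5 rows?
SELECT genre, COUNT(*) as cnt
FROM movies
GROUP BY genre
HAVING COUNT(*) > 5

Result:
  Comedy: 6

Note: HAVING filters groups after aggregation, WHERE filters rows before.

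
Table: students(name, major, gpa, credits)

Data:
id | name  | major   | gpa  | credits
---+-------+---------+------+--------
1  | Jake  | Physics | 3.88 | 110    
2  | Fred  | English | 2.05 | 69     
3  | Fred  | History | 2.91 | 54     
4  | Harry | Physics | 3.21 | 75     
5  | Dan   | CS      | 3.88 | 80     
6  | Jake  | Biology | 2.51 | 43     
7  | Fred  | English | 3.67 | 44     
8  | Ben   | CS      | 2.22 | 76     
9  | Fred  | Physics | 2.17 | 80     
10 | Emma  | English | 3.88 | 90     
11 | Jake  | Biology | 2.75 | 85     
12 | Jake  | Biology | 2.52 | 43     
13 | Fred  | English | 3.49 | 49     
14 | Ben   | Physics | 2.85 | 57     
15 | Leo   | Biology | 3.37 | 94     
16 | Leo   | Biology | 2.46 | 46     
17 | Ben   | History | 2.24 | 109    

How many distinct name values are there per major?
SELECT major, COUNT(DISTINCT name)
FROM students
GROUP BY major

Result:
  Biology: 2 distinct
  CS: 2 distinct
  English: 2 distinct
  History: 2 distinct
  Physics: 4 distinct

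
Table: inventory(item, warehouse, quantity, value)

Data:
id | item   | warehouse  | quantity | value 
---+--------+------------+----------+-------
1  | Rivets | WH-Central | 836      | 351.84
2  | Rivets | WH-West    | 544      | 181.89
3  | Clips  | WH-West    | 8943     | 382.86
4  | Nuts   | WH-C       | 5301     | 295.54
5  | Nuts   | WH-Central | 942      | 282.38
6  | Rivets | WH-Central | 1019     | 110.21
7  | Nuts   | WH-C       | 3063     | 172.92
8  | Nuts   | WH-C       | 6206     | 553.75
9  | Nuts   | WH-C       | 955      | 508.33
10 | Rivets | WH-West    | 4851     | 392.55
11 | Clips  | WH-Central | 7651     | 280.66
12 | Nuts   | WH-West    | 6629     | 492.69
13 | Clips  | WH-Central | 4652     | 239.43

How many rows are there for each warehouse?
SELECT warehouse, COUNT(*) as count
FROM inventory
GROUP BY warehouse

Result:
  WH-C: 4
  WH-Central: 5
  WH-West: 4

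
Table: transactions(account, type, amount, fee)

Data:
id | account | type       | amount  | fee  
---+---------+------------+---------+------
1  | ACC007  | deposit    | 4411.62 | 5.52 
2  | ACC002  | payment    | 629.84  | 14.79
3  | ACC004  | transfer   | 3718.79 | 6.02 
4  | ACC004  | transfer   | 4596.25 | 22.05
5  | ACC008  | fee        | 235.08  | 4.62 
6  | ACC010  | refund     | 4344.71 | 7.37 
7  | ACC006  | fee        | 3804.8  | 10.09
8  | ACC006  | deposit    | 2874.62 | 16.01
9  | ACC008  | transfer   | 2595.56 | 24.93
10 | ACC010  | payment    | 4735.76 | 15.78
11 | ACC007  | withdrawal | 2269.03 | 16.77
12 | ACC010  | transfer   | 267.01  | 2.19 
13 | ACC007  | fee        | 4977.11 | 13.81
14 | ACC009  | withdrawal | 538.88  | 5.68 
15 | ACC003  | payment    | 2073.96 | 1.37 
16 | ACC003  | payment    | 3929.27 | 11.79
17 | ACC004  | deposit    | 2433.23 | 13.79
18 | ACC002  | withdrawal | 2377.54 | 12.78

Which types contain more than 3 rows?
SELECT type, COUNT(*) as cnt
FROM transactions
GROUP BY type
HAVING COUNT(*) > 3

Result:
  payment: 4
  transfer: 4

Note: HAVING filters groups after aggregation, WHERE filters rows before.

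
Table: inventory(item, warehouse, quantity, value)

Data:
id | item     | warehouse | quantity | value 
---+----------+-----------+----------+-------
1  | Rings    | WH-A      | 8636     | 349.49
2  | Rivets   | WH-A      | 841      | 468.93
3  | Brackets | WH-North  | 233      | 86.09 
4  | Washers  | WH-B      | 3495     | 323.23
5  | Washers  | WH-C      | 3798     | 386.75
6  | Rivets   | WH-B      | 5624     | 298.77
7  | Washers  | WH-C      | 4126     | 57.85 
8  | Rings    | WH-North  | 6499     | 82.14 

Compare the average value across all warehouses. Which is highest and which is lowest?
SELECT warehouse, AVG(value)
FROM inventory
GROUP BY warehouse
ORDER BY AVG(value)

All groups:
  WH-North: 84.12
  WH-C: 222.30
  WH-B: 311.00
  WH-A: 409.21

Highest: WH-A (409.21)
Lowest: WH-North (84.12)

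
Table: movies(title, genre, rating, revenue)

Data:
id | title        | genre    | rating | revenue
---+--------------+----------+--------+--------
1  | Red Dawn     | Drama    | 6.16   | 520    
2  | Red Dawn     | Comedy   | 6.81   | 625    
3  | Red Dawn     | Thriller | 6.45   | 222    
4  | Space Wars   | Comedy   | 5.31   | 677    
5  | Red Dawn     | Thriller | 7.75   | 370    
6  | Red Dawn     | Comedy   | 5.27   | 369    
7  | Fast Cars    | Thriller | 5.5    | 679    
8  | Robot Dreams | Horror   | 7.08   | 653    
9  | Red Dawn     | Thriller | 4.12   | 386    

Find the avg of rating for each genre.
SELECT genre, AVG(rating) as result
FROM movies
GROUP BY genre

Result:
  Comedy: 5.80
  Drama: 6.16
  Horror: 7.08
  Thriller: 5.96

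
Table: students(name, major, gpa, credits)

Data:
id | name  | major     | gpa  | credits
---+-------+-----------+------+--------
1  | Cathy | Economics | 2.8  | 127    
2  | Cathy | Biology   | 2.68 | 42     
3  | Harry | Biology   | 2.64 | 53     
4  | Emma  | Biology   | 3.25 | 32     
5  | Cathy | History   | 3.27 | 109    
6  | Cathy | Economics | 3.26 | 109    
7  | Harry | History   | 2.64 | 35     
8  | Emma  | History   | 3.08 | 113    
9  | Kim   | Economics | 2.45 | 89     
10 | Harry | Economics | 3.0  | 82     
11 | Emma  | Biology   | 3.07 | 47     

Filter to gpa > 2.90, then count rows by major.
SELECT major, COUNT(*)
FROM students
WHERE gpa > 2.90
GROUP BY major

Note: WHERE filters rows before grouping.

Result:
  Biology: 2
  Economics: 2
  History: 2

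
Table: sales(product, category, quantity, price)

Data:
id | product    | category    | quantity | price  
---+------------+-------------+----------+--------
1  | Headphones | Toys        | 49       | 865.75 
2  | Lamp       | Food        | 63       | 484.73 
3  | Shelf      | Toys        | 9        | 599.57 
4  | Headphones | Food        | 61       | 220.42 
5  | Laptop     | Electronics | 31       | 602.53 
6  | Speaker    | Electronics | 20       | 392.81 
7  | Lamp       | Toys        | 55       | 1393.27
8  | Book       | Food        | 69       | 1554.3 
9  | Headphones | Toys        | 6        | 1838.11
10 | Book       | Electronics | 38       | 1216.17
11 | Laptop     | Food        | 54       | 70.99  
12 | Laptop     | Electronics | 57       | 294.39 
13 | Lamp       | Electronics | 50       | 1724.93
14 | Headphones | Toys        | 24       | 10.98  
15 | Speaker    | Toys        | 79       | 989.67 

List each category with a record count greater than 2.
SELECT category, COUNT(*) as cnt
FROM sales
GROUP BY category
HAVING COUNT(*) > 2

Result:
  Electronics: 5
  Food: 4
  Toys: 6

Note: HAVING filters groups after aggregation, WHERE filters rows before.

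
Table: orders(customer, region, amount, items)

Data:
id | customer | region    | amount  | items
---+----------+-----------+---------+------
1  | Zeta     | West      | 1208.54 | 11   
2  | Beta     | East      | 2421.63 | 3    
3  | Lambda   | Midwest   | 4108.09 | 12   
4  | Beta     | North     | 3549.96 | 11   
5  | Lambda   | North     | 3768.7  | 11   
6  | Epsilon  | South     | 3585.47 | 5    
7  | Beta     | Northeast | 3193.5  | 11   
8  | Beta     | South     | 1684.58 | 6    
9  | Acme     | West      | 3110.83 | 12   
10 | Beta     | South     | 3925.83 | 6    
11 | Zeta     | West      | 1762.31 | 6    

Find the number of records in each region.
SELECT region, COUNT(*) as count
FROM orders
GROUP BY region

Result:
  East: 1
  Midwest: 1
  North: 2
  Northeast: 1
  South: 3
  West: 3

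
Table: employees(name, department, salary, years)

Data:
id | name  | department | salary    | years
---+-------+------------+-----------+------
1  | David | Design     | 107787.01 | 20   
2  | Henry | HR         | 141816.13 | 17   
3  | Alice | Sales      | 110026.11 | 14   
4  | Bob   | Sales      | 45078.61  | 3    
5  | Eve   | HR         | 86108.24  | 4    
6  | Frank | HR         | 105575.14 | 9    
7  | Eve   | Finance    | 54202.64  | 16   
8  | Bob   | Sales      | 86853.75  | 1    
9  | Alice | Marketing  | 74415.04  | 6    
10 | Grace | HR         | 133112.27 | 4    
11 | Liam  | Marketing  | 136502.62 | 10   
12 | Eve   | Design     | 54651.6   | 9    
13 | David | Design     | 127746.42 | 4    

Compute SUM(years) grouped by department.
SELECT department, SUM(years) as result
FROM employees
GROUP BY department

Result:
  Design: 33
  Finance: 16
  HR: 34
  Marketing: 16
  Sales: 18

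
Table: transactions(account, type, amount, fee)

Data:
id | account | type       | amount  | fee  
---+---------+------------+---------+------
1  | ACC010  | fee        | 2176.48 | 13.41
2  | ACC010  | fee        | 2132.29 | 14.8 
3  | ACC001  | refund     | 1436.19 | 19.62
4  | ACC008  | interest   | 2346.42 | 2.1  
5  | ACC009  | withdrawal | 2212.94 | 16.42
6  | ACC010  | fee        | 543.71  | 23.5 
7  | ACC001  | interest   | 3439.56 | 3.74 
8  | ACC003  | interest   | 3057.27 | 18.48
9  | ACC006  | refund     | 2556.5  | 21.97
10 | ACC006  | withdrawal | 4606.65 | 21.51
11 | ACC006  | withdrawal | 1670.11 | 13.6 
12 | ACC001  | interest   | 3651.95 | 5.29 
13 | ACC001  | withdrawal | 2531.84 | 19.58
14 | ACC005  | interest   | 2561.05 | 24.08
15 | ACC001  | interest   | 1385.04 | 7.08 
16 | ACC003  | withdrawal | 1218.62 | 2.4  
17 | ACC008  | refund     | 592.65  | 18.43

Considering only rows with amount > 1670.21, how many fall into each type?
SELECT type, COUNT(*)
FROM transactions
WHERE amount > 1670.21
GROUP BY type

Note: WHERE filters rows before grouping.

Result:
  fee: 2
  interest: 5
  refund: 1
  withdrawal: 3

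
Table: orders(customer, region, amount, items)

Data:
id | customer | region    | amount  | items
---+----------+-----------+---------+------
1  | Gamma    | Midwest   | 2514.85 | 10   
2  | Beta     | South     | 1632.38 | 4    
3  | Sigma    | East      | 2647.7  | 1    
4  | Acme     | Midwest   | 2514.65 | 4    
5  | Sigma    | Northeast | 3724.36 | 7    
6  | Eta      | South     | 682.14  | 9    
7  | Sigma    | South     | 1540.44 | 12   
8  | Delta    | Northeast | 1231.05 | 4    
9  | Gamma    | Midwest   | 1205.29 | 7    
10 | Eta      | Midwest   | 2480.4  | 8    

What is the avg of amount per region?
SELECT region, AVG(amount) as result
FROM orders
GROUP BY region

Result:
  East: 2647.70
  Midwest: 2178.80
  Northeast: 2477.71
  South: 1284.99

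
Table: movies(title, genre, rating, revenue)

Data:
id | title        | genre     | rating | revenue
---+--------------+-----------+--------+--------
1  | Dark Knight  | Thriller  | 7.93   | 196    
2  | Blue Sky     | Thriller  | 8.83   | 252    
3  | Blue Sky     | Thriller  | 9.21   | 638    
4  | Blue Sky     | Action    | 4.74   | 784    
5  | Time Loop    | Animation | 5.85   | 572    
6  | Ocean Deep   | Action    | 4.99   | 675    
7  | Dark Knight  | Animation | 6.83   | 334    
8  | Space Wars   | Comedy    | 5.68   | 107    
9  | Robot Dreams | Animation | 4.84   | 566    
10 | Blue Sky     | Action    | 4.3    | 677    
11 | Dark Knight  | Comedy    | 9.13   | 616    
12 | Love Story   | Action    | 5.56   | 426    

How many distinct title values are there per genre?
SELECT genre, COUNT(DISTINCT title)
FROM movies
GROUP BY genre

Result:
  Action: 3 distinct
  Animation: 3 distinct
  Comedy: 2 distinct
  Thriller: 2 distinct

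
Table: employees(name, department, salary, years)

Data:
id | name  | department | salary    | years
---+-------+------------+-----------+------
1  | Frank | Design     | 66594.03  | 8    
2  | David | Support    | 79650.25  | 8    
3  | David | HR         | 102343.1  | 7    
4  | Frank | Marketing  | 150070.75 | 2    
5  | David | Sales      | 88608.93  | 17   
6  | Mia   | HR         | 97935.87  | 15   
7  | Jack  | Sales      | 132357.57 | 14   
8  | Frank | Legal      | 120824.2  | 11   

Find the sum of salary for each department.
SELECT department, SUM(salary) as result
FROM employees
GROUP BY department

Result:
  Design: 66594.03
  HR: 200278.97
  Legal: 120824.20
  Marketing: 150070.75
  Sales: 220966.50
  Support: 79650.25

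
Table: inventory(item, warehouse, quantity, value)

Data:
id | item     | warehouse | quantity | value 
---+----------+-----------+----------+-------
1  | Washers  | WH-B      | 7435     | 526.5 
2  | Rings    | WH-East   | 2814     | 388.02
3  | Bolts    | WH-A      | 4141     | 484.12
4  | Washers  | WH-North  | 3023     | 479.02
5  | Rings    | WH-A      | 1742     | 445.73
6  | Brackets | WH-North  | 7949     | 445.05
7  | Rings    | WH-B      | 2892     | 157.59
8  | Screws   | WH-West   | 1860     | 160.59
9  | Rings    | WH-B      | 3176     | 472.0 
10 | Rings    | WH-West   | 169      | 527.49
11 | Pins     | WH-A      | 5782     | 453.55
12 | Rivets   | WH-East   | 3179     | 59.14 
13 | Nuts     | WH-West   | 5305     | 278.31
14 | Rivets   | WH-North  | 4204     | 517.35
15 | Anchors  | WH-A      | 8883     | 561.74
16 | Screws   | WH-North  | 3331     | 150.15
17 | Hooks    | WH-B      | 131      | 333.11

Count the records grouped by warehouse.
SELECT warehouse, COUNT(*) as count
FROM inventory
GROUP BY warehouse

Result:
  WH-A: 4
  WH-B: 4
  WH-East: 2
  WH-North: 4
  WH-West: 3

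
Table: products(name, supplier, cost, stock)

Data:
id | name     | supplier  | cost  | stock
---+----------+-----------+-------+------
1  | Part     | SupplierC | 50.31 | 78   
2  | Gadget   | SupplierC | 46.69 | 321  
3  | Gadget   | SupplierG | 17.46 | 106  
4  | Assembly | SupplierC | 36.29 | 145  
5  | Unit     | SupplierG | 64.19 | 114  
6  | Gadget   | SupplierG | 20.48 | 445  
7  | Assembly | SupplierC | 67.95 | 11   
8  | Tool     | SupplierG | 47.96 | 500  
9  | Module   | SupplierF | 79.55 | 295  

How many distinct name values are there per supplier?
SELECT supplier, COUNT(DISTINCT name)
FROM products
GROUP BY supplier

Result:
  SupplierC: 3 distinct
  SupplierF: 1 distinct
  SupplierG: 3 distinct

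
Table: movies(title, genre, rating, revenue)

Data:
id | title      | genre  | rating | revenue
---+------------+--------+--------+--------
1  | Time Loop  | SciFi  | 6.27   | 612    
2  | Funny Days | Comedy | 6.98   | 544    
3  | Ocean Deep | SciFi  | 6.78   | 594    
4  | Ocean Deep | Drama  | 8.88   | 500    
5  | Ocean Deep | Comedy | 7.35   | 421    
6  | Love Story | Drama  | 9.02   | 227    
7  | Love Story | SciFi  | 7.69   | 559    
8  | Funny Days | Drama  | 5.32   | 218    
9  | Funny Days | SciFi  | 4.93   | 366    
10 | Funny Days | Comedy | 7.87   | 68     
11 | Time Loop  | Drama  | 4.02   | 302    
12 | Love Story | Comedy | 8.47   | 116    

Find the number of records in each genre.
SELECT genre, COUNT(*) as count
FROM movies
GROUP BY genre

Result:
  Comedy: 4
  Drama: 4
  SciFi: 4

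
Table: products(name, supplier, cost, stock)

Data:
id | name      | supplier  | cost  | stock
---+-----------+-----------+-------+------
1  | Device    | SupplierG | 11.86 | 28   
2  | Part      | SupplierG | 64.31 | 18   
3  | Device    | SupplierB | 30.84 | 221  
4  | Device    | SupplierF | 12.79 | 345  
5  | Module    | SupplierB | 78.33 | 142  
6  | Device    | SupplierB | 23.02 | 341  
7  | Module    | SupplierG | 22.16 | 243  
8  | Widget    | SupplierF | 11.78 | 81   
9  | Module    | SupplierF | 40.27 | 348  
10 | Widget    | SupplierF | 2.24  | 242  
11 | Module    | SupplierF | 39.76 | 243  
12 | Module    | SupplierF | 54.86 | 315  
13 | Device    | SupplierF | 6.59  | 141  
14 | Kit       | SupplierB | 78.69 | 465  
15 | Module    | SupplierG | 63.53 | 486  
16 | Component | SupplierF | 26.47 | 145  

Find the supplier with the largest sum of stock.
SELECT supplier, SUM(stock) as val
FROM products
GROUP BY supplier
ORDER BY val DESC
LIMIT 1

Result: SupplierF with sum(stock) = 1860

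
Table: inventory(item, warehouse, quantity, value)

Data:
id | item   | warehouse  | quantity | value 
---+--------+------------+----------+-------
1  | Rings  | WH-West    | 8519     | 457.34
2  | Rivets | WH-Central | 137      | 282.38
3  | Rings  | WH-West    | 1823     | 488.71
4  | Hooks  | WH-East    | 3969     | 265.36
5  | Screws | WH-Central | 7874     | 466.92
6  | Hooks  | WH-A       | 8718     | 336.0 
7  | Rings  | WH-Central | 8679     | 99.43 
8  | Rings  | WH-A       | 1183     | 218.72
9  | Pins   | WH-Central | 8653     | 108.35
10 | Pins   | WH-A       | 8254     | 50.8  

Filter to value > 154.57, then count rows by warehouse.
SELECT warehouse, COUNT(*)
FROM inventory
WHERE value > 154.57
GROUP BY warehouse

Note: WHERE filters rows before grouping.

Result:
  WH-A: 2
  WH-Central: 2
  WH-East: 1
  WH-West: 2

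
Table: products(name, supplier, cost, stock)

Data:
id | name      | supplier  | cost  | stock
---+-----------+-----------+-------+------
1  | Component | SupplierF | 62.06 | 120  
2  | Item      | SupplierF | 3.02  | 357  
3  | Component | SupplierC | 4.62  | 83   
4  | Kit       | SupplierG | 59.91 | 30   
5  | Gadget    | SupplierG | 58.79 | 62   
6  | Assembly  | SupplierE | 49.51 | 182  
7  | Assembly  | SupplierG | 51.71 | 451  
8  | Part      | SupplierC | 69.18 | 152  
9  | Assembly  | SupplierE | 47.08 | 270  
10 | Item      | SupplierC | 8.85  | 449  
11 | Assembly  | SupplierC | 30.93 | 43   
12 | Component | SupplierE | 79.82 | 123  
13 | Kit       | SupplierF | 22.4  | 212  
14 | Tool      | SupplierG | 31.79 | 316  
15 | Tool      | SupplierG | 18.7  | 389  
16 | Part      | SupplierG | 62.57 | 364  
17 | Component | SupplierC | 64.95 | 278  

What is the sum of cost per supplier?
SELECT supplier, SUM(cost) as result
FROM products
GROUP BY supplier

Result:
  SupplierC: 178.53
  SupplierE: 176.41
  SupplierF: 87.48
  SupplierG: 283.47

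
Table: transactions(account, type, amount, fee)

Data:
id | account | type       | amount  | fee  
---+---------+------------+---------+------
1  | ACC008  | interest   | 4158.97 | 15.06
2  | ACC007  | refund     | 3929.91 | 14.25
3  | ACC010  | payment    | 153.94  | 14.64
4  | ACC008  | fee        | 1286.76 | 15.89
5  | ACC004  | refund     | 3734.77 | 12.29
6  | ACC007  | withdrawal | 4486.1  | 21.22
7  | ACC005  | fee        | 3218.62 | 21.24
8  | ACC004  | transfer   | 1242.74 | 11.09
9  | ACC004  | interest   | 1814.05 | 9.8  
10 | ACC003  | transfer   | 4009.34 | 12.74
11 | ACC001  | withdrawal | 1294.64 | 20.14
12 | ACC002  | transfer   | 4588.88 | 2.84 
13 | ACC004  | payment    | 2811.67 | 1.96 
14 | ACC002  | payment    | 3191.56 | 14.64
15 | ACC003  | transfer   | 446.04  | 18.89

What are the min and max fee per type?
SELECT type, MIN(fee), MAX(fee)
FROM transactions
GROUP BY type

Result:
  fee: min=15.89, max=21.24
  interest: min=9.80, max=15.06
  payment: min=1.96, max=14.64
  refund: min=12.29, max=14.25
  transfer: min=2.84, max=18.89
  withdrawal: min=20.14, max=21.22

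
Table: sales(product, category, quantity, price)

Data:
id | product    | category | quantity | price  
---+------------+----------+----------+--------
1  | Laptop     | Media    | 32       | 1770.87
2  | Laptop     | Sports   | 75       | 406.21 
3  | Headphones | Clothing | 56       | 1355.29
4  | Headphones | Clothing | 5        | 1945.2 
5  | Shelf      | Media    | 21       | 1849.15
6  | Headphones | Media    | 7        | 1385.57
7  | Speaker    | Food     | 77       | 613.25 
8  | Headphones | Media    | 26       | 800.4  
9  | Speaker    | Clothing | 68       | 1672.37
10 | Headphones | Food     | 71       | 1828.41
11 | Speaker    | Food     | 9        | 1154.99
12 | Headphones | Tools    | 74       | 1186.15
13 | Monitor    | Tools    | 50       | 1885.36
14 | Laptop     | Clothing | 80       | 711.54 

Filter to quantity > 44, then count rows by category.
SELECT category, COUNT(*)
FROM sales
WHERE quantity > 44
GROUP BY category

Note: WHERE filters rows before grouping.

Result:
  Clothing: 3
  Food: 2
  Sports: 1
  Tools: 2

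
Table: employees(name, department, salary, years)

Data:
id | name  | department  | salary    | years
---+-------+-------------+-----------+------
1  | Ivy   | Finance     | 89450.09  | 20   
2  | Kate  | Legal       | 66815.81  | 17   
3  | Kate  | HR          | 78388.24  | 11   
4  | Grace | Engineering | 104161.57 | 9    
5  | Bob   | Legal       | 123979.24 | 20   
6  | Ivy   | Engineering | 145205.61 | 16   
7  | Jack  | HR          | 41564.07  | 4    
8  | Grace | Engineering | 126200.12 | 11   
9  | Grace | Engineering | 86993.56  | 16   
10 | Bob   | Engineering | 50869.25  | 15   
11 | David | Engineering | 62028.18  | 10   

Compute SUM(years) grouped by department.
SELECT department, SUM(years) as result
FROM employees
GROUP BY department

Result:
  Engineering: 77
  Finance: 20
  HR: 15
  Legal: 37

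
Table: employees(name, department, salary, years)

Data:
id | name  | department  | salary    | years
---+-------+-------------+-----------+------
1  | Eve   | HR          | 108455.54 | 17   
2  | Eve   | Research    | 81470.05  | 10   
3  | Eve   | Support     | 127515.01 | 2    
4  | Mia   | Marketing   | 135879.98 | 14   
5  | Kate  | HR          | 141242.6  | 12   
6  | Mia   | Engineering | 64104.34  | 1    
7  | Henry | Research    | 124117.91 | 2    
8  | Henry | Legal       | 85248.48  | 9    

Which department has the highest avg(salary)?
SELECT department, AVG(salary) as val
FROM employees
GROUP BY department
ORDER BY val DESC
LIMIT 1

Result: Marketing with avg(salary) = 135879.98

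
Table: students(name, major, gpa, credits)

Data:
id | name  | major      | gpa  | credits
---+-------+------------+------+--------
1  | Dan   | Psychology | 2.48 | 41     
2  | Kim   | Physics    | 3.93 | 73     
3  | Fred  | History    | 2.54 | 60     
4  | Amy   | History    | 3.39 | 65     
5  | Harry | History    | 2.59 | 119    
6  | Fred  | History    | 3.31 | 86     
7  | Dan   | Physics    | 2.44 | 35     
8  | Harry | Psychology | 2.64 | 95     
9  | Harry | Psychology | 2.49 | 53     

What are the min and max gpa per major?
SELECT major, MIN(gpa), MAX(gpa)
FROM students
GROUP BY major

Result:
  History: min=2.54, max=3.39
  Physics: min=2.44, max=3.93
  Psychology: min=2.48, max=2.64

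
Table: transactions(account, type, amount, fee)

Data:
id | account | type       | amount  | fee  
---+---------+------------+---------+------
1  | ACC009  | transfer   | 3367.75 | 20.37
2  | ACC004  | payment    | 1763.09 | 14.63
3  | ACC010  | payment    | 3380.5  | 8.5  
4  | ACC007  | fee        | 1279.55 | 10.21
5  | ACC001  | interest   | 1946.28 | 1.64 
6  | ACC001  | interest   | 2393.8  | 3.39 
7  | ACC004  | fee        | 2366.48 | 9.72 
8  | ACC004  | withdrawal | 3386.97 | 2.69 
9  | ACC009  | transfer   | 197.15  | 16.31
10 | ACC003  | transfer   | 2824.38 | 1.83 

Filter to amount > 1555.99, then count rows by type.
SELECT type, COUNT(*)
FROM transactions
WHERE amount > 1555.99
GROUP BY type

Note: WHERE filters rows before grouping.

Result:
  fee: 1
  interest: 2
  payment: 2
  transfer: 2
  withdrawal: 1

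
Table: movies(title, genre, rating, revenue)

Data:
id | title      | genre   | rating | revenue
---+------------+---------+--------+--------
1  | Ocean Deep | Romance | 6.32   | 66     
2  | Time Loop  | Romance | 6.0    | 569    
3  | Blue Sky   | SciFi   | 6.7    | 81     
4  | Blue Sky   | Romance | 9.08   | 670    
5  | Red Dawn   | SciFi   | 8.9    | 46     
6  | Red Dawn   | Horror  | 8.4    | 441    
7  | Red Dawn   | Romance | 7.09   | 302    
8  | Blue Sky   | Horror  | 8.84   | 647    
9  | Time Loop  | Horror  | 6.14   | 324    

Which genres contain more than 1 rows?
SELECT genre, COUNT(*) as cnt
FROM movies
GROUP BY genre
HAVING COUNT(*) > 1

Result:
  Horror: 3
  Romance: 4
  SciFi: 2

Note: HAVING filters groups after aggregation, WHERE filters rows before.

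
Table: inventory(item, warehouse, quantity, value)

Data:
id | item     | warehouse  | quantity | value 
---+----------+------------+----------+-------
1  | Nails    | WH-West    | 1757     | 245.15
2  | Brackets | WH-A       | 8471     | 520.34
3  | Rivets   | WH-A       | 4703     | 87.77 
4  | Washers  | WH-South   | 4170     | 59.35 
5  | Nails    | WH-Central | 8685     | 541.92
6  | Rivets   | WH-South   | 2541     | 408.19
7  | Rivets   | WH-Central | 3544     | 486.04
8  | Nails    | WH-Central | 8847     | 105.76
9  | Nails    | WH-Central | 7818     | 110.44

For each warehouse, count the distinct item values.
SELECT warehouse, COUNT(DISTINCT item)
FROM inventory
GROUP BY warehouse

Result:
  WH-A: 2 distinct
  WH-Central: 2 distinct
  WH-South: 2 distinct
  WH-West: 1 distinct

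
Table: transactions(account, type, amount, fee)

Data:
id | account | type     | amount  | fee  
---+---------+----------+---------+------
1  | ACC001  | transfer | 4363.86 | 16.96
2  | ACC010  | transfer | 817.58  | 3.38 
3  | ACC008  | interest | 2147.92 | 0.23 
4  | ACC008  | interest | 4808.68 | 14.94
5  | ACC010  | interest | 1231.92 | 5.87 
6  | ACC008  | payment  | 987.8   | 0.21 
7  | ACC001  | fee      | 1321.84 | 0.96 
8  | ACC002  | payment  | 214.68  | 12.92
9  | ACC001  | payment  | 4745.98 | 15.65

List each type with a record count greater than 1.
SELECT type, COUNT(*) as cnt
FROM transactions
GROUP BY type
HAVING COUNT(*) > 1

Result:
  interest: 3
  payment: 3
  transfer: 2

Note: HAVING filters groups after aggregation, WHERE filters rows before.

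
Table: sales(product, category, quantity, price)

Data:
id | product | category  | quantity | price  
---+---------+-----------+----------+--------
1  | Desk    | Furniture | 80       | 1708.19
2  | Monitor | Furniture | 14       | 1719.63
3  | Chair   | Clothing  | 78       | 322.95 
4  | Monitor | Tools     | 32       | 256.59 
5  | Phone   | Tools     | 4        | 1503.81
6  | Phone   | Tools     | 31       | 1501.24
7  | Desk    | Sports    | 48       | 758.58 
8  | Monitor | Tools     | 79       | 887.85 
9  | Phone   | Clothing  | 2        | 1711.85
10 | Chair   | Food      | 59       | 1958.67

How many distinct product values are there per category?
SELECT category, COUNT(DISTINCT product)
FROM sales
GROUP BY category

Result:
  Clothing: 2 distinct
  Food: 1 distinct
  Furniture: 2 distinct
  Sports: 1 distinct
  Tools: 2 distinct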